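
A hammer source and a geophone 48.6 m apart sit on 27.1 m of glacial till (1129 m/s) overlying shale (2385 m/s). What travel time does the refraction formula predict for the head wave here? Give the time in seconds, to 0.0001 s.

θ_c = arcsin(V₁/V₂) = arcsin(1129/2385) = 28.25°, cos θ_c = 0.8809.
Intercept time tᵢ = 2h cos θ_c / V₁ = 2·27.1·0.8809/1129 = 0.04229 s.
t = x/V₂ + tᵢ = 48.6/2385 + 0.04229 = 0.06266 s.

0.0627 s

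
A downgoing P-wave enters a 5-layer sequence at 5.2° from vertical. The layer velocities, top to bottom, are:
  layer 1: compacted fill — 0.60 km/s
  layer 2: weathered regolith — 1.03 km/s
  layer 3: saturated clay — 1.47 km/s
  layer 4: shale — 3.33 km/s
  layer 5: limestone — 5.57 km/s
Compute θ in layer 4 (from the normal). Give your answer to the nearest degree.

30°

Snell's law across each interface conserves sin θ / V, so sin θ_4 = V_4·sin θ₁/V₁.
sin θ_4 = 3.33 × sin 5.2° / 0.60 = 0.5030.
θ_4 = arcsin 0.5030 = 30.20°.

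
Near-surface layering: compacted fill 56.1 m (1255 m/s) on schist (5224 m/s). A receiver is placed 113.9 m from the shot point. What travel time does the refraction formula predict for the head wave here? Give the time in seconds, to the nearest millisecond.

t = x/V₂ + 2h·√(V₂²−V₁²)/(V₁V₂).
√(V₂²−V₁²) = √(5224²−1255²) = 5071.0 m/s; delay term = 2·56.1·5071.0/(1255·5224) = 0.08678 s.
t = 113.9/5224 + 0.08678 = 0.10859 s.

0.109 s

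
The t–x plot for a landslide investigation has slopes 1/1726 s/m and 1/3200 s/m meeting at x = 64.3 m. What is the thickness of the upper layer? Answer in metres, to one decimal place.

h = (x_cross/2)·√((V₂−V₁)/(V₂+V₁)).
(V₂−V₁)/(V₂+V₁) = (3200−1726)/(3200+1726) = 0.2992; √ = 0.5470.
h = (64.3/2)·0.5470 = 17.59 m.

17.6 m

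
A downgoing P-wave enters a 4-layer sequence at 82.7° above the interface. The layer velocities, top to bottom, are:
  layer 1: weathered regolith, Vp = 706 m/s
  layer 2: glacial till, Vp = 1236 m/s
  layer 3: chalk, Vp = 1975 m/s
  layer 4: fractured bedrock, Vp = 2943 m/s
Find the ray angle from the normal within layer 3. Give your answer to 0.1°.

From the normal: θ₁ = 90° − 82.7° = 7.3°.
Snell's law across each interface conserves sin θ / V, so sin θ_3 = V_3·sin θ₁/V₁.
sin θ_3 = 1975 × sin 7.3° / 706 = 0.3555.
θ_3 = arcsin 0.3555 = 20.82°.

20.8°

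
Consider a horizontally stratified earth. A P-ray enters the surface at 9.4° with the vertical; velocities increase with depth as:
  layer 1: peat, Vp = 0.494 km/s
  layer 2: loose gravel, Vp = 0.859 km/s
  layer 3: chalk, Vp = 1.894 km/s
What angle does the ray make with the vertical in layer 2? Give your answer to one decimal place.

Snell's law across each interface conserves sin θ / V, so sin θ_2 = V_2·sin θ₁/V₁.
sin θ_2 = 0.859 × sin 9.4° / 0.494 = 0.2840.
θ_2 = arcsin 0.2840 = 16.50°.

16.5°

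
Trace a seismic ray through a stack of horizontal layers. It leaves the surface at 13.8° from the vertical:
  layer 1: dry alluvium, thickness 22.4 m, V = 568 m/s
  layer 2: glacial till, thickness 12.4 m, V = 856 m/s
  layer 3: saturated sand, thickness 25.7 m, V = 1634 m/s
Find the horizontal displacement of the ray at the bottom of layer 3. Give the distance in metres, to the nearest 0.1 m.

34.5 m

Apply Snell's law at each interface; in layer i the horizontal offset is hᵢ·tan θᵢ.
Layer 1: θ = 13.80°; offset = 22.4·tan 13.80° = 5.502 m.
Layer 2: sin θ = 856·sin 13.8°/568 = 0.3595, θ = 21.07°; offset = 12.4·tan 21.07° = 4.777 m.
Layer 3: sin θ = 1634·sin 13.8°/568 = 0.6862, θ = 43.33°; offset = 25.7·tan 43.33° = 24.244 m.
Summing the layer offsets gives 34.523 m.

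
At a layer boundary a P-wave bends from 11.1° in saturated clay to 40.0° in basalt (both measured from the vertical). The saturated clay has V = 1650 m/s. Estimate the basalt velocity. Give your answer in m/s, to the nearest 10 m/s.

5510 m/s

sin 11.1° = 0.1925; sin 40.0° = 0.6428.
V₂ = V₁·(sin θ₂/sin θ₁) = 1650·(0.6428/0.1925) = 5508.98 m/s.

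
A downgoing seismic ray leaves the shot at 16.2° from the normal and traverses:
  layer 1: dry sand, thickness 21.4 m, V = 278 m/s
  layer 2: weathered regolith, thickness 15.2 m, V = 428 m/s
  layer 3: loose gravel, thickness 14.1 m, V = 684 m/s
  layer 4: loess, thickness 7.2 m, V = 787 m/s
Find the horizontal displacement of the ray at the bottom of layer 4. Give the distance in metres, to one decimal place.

p = sin θ₁/V₁ = sin 16.2°/278 = 1.0036e-03 s/m is conserved through the stack.
Layer 1: θ = 16.20°; offset = 21.4·tan 16.20° = 6.217 m.
Layer 2: sin θ = p·428 = 0.4295 → θ = 25.44°; offset = 15.2·tan 25.44° = 7.230 m.
Layer 3: sin θ = p·684 = 0.6864 → θ = 43.35°; offset = 14.1·tan 43.35° = 13.310 m.
Layer 4: sin θ = p·787 = 0.7898 → θ = 52.17°; offset = 7.2·tan 52.17° = 9.271 m.
Summing the layer offsets gives 36.028 m.

36.0 m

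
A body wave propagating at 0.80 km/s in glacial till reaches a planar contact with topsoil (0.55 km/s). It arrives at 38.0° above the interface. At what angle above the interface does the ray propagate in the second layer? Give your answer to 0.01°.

Convert to the normal: θ₁ = 90° − 38.0° = 52.0°.
Snell's law: sin θ₂ = (V₂/V₁)·sin θ₁ = (0.55/0.80)·sin 52.0° = 0.5418.
θ₂ = arcsin 0.5418 = 32.80° from the normal.
From the interface: 90° − 32.80° = 57.20°.

57.20°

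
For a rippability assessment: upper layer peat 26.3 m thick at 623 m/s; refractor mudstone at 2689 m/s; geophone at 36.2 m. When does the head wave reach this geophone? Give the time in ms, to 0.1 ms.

95.6 ms

t = x/V₂ + 2h·√(V₂²−V₁²)/(V₁V₂).
√(V₂²−V₁²) = √(2689²−623²) = 2615.8 m/s; delay term = 2·26.3·2615.8/(623·2689) = 0.08213 s.
t = 36.2/2689 + 0.08213 = 0.09560 s.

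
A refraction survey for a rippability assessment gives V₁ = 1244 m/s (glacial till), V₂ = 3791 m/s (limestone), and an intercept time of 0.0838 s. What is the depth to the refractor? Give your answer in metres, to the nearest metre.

55 m

θ_c = arcsin(1244/3791) = 19.16°; cos θ_c = 0.9446.
tᵢ = 2h cos θ_c/V₁ ⇒ h = tᵢ·V₁/(2 cos θ_c) = 0.0838·1244/(2·0.9446) = 55.18 m.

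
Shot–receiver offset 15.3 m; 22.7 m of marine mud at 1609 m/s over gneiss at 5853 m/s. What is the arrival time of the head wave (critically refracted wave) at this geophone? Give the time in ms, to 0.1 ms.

29.7 ms

θ_c = arcsin(V₁/V₂) = arcsin(1609/5853) = 15.96°, cos θ_c = 0.9615.
Intercept time tᵢ = 2h cos θ_c / V₁ = 2·22.7·0.9615/1609 = 0.02713 s.
t = x/V₂ + tᵢ = 15.3/5853 + 0.02713 = 0.02974 s.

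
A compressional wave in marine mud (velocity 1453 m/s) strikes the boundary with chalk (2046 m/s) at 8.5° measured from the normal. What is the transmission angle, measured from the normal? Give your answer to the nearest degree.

Snell's law: sin θ₂ = (V₂/V₁)·sin θ₁ = (2046/1453)·sin 8.5° = 0.2081.
θ₂ = arcsin 0.2081 = 12.01° from the normal.

12°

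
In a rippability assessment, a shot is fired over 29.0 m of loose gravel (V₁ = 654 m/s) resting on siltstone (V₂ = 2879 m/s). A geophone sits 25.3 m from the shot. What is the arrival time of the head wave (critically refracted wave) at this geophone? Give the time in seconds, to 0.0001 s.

t = x/V₂ + 2h·√(V₂²−V₁²)/(V₁V₂).
√(V₂²−V₁²) = √(2879²−654²) = 2803.7 m/s; delay term = 2·29.0·2803.7/(654·2879) = 0.08637 s.
t = 25.3/2879 + 0.08637 = 0.09515 s.

0.0952 s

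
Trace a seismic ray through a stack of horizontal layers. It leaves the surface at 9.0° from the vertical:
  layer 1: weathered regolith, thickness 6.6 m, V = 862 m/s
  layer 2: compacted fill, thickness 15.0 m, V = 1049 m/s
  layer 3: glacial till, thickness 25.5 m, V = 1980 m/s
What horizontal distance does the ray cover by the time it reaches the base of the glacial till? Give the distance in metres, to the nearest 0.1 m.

p = sin θ₁/V₁ = sin 9.0°/862 = 1.8148e-04 s/m is conserved through the stack.
Layer 1: θ = 9.00°; offset = 6.6·tan 9.00° = 1.045 m.
Layer 2: sin θ = p·1049 = 0.1904 → θ = 10.97°; offset = 15.0·tan 10.97° = 2.909 m.
Layer 3: sin θ = p·1980 = 0.3593 → θ = 21.06°; offset = 25.5·tan 21.06° = 9.819 m.
Σ offsets = 13.773 m.

13.8 m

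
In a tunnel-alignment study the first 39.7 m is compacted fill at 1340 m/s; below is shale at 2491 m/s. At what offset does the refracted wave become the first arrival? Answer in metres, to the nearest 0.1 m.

144.9 m

θ_c = arcsin(1340/2491) = 32.54°, so cos θ_c = 0.8430 and tᵢ = 2h cos θ_c/V₁ = 0.0500 s.
At crossover x/V₁ = x/V₂ + tᵢ ⇒ x = tᵢ/(1/V₁ − 1/V₂) = 0.04995/(7.4627e-04 − 4.0145e-04) = 144.86 m.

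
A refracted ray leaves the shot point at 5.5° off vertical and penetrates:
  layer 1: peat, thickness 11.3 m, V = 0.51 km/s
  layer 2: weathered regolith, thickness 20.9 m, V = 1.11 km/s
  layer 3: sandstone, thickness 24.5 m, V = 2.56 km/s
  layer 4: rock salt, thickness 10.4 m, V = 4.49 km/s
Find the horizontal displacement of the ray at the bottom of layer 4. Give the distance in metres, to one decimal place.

35.3 m

Apply Snell's law at each interface; in layer i the horizontal offset is hᵢ·tan θᵢ.
Layer 1: θ = 5.50°; offset = 11.3·tan 5.50° = 1.088 m.
Layer 2: sin θ = 1.11·sin 5.5°/0.51 = 0.2086, θ = 12.04°; offset = 20.9·tan 12.04° = 4.458 m.
Layer 3: sin θ = 2.56·sin 5.5°/0.51 = 0.4811, θ = 28.76°; offset = 24.5·tan 28.76° = 13.445 m.
Layer 4: sin θ = 4.49·sin 5.5°/0.51 = 0.8438, θ = 57.55°; offset = 10.4·tan 57.55° = 16.353 m.
Summing the layer offsets gives 35.345 m.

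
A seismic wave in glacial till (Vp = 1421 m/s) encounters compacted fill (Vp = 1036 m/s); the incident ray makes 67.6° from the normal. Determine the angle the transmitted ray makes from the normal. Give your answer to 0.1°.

42.4°

Snell's law: sin θ₂ = (V₂/V₁)·sin θ₁ = (1036/1421)·sin 67.6° = 0.6741.
θ₂ = sin⁻¹(0.6741) = 42.38° (from vertical).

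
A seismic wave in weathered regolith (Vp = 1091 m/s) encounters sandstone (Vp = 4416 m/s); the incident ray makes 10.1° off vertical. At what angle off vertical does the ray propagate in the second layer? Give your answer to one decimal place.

45.2°

Snell's law: sin θ₂ = (V₂/V₁)·sin θ₁ = (4416/1091)·sin 10.1° = 0.7098.
θ₂ = arcsin 0.7098 = 45.22° from the normal.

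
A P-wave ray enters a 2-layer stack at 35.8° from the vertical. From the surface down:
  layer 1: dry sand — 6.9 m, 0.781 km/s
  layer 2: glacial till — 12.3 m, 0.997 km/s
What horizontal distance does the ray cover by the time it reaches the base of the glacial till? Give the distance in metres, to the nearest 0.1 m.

18.8 m

Apply Snell's law at each interface; in layer i the horizontal offset is hᵢ·tan θᵢ.
Layer 1: θ = 35.80°; offset = 6.9·tan 35.80° = 4.976 m.
Layer 2: sin θ = 0.997·sin 35.8°/0.781 = 0.7467, θ = 48.31°; offset = 12.3·tan 48.31° = 13.809 m.
Summing the layer offsets gives 18.786 m.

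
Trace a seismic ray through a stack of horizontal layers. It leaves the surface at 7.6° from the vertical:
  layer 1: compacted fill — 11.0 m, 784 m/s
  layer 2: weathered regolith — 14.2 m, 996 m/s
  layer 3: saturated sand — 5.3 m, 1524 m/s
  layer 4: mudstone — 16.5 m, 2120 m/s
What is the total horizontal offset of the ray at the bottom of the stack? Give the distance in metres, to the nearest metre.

12 m

Apply Snell's law at each interface; in layer i the horizontal offset is hᵢ·tan θᵢ.
Layer 1: θ = 7.60°; offset = 11.0·tan 7.60° = 1.468 m.
Layer 2: sin θ = 996·sin 7.6°/784 = 0.1680, θ = 9.67°; offset = 14.2·tan 9.67° = 2.420 m.
Layer 3: sin θ = 1524·sin 7.6°/784 = 0.2571, θ = 14.90°; offset = 5.3·tan 14.90° = 1.410 m.
Layer 4: sin θ = 2120·sin 7.6°/784 = 0.3576, θ = 20.95°; offset = 16.5·tan 20.95° = 6.319 m.
Summing the layer offsets gives 11.617 m.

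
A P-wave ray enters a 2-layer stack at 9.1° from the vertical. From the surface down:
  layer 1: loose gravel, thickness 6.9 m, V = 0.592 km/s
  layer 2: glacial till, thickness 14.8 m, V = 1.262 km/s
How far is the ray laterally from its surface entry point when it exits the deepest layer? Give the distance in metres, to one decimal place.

Ray parameter p = sin 9.1° / 0.592 km/s = 2.6716e-01 s/km.
Layer 1: θ = 9.10°; offset = 6.9·tan 9.10° = 1.105 m.
Layer 2: sin θ = p·1.262 = 0.3372 → θ = 19.70°; offset = 14.8·tan 19.70° = 5.300 m.
Σ offsets = 6.405 m.

6.4 m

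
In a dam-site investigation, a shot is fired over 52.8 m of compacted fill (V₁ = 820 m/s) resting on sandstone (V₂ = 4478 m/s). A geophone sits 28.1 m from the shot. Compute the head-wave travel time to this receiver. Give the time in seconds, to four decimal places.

0.1329 s

θ_c = arcsin(V₁/V₂) = arcsin(820/4478) = 10.55°, cos θ_c = 0.9831.
Intercept time tᵢ = 2h cos θ_c / V₁ = 2·52.8·0.9831/820 = 0.12660 s.
t = x/V₂ + tᵢ = 28.1/4478 + 0.12660 = 0.13288 s.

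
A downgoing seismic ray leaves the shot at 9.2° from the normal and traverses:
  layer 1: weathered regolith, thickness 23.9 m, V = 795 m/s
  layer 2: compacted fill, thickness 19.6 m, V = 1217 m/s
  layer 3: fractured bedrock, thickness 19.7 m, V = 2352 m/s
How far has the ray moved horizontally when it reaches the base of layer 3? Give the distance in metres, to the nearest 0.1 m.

19.4 m

Apply Snell's law at each interface; in layer i the horizontal offset is hᵢ·tan θᵢ.
Layer 1: θ = 9.20°; offset = 23.9·tan 9.20° = 3.871 m.
Layer 2: sin θ = 1217·sin 9.2°/795 = 0.2447, θ = 14.17°; offset = 19.6·tan 14.17° = 4.948 m.
Layer 3: sin θ = 2352·sin 9.2°/795 = 0.4730, θ = 28.23°; offset = 19.7·tan 28.23° = 10.576 m.
Σ offsets = 19.395 m.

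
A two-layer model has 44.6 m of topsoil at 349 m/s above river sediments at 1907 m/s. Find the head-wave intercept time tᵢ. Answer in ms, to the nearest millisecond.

θ_c = arcsin(V₁/V₂) = arcsin(349/1907) = 10.55°; cos θ_c = 0.9831.
tᵢ = 2h·cos θ_c / V₁ = 2·44.6·0.9831 / 349 = 0.25127 s.

251 ms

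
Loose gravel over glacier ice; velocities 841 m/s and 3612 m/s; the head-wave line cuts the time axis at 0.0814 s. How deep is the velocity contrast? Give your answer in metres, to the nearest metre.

h = tᵢ·V₁·V₂ / (2·√(V₂²−V₁²)).
√(V₂²−V₁²) = √(3612² − 841²) = 3512.7 m/s.
h = 0.0814 s × 841 × 3612 / (2 × 3512.7) = 35.20 m.

35 m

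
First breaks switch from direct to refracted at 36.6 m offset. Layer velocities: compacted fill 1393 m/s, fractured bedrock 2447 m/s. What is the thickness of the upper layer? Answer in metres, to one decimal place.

h = (x_cross/2)·√((V₂−V₁)/(V₂+V₁)).
(V₂−V₁)/(V₂+V₁) = (2447−1393)/(2447+1393) = 0.2745; √ = 0.5239.
h = (36.6/2)·0.5239 = 9.59 m.

9.6 m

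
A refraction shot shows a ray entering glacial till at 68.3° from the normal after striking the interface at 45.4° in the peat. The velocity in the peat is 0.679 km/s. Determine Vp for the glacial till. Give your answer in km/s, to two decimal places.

0.89 km/s

sin 45.4° = 0.7120; sin 68.3° = 0.9291.
V₂ = V₁·(sin θ₂/sin θ₁) = 0.679·(0.9291/0.7120) = 0.89 km/s.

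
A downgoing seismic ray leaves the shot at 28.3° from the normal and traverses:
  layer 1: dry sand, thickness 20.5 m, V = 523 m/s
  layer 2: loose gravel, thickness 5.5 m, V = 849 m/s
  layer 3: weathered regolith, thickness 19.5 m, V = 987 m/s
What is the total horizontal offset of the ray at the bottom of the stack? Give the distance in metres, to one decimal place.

Apply Snell's law at each interface; in layer i the horizontal offset is hᵢ·tan θᵢ.
Layer 1: θ = 28.30°; offset = 20.5·tan 28.30° = 11.038 m.
Layer 2: sin θ = 849·sin 28.3°/523 = 0.7696, θ = 50.32°; offset = 5.5·tan 50.32° = 6.629 m.
Layer 3: sin θ = 987·sin 28.3°/523 = 0.8947, θ = 63.47°; offset = 19.5·tan 63.47° = 39.058 m.
Total horizontal offset = 56.725 m.

56.7 m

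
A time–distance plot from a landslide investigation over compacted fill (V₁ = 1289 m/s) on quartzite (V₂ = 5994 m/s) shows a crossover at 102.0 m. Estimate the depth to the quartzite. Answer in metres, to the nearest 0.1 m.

x_cross = 2h·√((V₂+V₁)/(V₂−V₁)) → h = x_cross / (2·√((V₂+V₁)/(V₂−V₁))).
√((V₂+V₁)/(V₂−V₁)) = √((5994+1289)/(5994−1289)) = 1.2442.
h = 102.0 / (2·1.2442) = 40.99 m.

41.0 m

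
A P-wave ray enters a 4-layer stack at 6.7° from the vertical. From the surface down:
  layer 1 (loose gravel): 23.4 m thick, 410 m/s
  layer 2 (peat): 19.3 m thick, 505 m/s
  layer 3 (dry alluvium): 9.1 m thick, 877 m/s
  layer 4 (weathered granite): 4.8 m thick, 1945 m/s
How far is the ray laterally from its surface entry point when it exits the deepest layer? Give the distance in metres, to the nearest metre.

Apply Snell's law at each interface; in layer i the horizontal offset is hᵢ·tan θᵢ.
Layer 1: θ = 6.70°; offset = 23.4·tan 6.70° = 2.749 m.
Layer 2: sin θ = 505·sin 6.7°/410 = 0.1437, θ = 8.26°; offset = 19.3·tan 8.26° = 2.803 m.
Layer 3: sin θ = 877·sin 6.7°/410 = 0.2496, θ = 14.45°; offset = 9.1·tan 14.45° = 2.345 m.
Layer 4: sin θ = 1945·sin 6.7°/410 = 0.5535, θ = 33.61°; offset = 4.8·tan 33.61° = 3.190 m.
Summing the layer offsets gives 11.086 m.

11 m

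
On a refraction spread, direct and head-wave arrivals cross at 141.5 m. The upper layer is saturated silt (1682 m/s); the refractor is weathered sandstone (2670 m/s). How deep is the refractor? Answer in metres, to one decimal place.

33.7 m

x_cross = 2h·√((V₂+V₁)/(V₂−V₁)) → h = x_cross / (2·√((V₂+V₁)/(V₂−V₁))).
√((V₂+V₁)/(V₂−V₁)) = √((2670+1682)/(2670−1682)) = 2.0988.
h = 141.5 / (2·2.0988) = 33.71 m.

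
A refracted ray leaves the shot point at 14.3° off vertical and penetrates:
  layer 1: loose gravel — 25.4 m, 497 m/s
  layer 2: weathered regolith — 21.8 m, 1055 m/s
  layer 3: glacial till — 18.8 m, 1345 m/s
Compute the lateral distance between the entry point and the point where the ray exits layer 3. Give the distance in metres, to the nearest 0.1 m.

Apply Snell's law at each interface; in layer i the horizontal offset is hᵢ·tan θᵢ.
Layer 1: θ = 14.30°; offset = 25.4·tan 14.30° = 6.474 m.
Layer 2: sin θ = 1055·sin 14.3°/497 = 0.5243, θ = 31.62°; offset = 21.8·tan 31.62° = 13.423 m.
Layer 3: sin θ = 1345·sin 14.3°/497 = 0.6684, θ = 41.95°; offset = 18.8·tan 41.95° = 16.896 m.
Summing the layer offsets gives 36.793 m.

36.8 m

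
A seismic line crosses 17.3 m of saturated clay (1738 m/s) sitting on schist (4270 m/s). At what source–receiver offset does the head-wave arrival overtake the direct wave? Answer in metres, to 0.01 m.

53.30 m

θ_c = arcsin(1738/4270) = 24.02°, so cos θ_c = 0.9134 and tᵢ = 2h cos θ_c/V₁ = 0.0182 s.
At crossover x/V₁ = x/V₂ + tᵢ ⇒ x = tᵢ/(1/V₁ − 1/V₂) = 0.01818/(5.7537e-04 − 2.3419e-04) = 53.30 m.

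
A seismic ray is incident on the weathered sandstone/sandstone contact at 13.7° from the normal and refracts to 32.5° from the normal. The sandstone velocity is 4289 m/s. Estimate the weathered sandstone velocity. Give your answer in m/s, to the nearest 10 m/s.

1890 m/s

Snell's law: sin 13.7°/V₁ = sin 32.5°/V₂.
V₁ = V₂·sin 13.7°/sin 32.5° = 4289 × 0.4408 = 1890.56 m/s.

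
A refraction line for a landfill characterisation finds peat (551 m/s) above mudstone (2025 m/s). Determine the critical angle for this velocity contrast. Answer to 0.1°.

15.8°

Critical incidence: sin θ_c = V₁/V₂ = 551/2025 = 0.2721.
θ_c = arcsin 0.2721 = 15.79°.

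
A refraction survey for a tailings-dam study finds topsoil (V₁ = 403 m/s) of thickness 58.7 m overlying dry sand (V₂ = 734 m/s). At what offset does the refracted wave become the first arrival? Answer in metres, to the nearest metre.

θ_c = arcsin(403/734) = 33.30°, so cos θ_c = 0.8358 and tᵢ = 2h cos θ_c/V₁ = 0.2435 s.
At crossover x/V₁ = x/V₂ + tᵢ ⇒ x = tᵢ/(1/V₁ − 1/V₂) = 0.24348/(2.4814e-03 − 1.3624e-03) = 217.59 m.

218 m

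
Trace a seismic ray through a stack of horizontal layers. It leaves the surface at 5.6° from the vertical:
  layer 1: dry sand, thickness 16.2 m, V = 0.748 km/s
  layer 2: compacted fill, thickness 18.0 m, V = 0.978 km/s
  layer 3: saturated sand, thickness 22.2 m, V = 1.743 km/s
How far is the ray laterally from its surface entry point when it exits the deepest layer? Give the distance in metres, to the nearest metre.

p = sin θ₁/V₁ = sin 5.6°/0.748 = 1.3046e-01 s/km is conserved through the stack.
Layer 1: θ = 5.60°; offset = 16.2·tan 5.60° = 1.588 m.
Layer 2: sin θ = p·0.978 = 0.1276 → θ = 7.33°; offset = 18.0·tan 7.33° = 2.316 m.
Layer 3: sin θ = p·1.743 = 0.2274 → θ = 13.14°; offset = 22.2·tan 13.14° = 5.184 m.
Summing the layer offsets gives 9.088 m.

9 m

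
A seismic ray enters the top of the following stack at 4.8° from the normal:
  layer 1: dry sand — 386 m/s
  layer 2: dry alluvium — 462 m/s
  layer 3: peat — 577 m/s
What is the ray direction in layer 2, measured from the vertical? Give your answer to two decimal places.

Snell's law across each interface conserves sin θ / V, so sin θ_2 = V_2·sin θ₁/V₁.
sin θ_2 = 462 × sin 4.8° / 386 = 0.1002.
θ_2 = 5.75° from the vertical.

5.75°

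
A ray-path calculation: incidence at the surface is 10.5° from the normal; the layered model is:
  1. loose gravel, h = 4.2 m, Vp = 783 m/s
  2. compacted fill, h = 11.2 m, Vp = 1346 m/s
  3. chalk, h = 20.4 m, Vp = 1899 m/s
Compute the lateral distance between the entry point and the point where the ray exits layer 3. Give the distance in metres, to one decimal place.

14.5 m

Apply Snell's law at each interface; in layer i the horizontal offset is hᵢ·tan θᵢ.
Layer 1: θ = 10.50°; offset = 4.2·tan 10.50° = 0.778 m.
Layer 2: sin θ = 1346·sin 10.5°/783 = 0.3133, θ = 18.26°; offset = 11.2·tan 18.26° = 3.695 m.
Layer 3: sin θ = 1899·sin 10.5°/783 = 0.4420, θ = 26.23°; offset = 20.4·tan 26.23° = 10.051 m.
Summing the layer offsets gives 14.524 m.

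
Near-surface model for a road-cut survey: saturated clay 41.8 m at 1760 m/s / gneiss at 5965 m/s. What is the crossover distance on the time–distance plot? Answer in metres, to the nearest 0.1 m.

θ_c = arcsin(1760/5965) = 17.16°, so cos θ_c = 0.9555 and tᵢ = 2h cos θ_c/V₁ = 0.0454 s.
At crossover x/V₁ = x/V₂ + tᵢ ⇒ x = tᵢ/(1/V₁ − 1/V₂) = 0.04539/(5.6818e-04 − 1.6764e-04) = 113.31 m.

113.3 m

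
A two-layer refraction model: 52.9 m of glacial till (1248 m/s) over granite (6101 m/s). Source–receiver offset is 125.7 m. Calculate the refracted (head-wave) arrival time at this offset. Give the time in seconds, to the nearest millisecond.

0.104 s

t = x/V₂ + 2h·√(V₂²−V₁²)/(V₁V₂).
√(V₂²−V₁²) = √(6101²−1248²) = 5972.0 m/s; delay term = 2·52.9·5972.0/(1248·6101) = 0.08298 s.
t = 125.7/6101 + 0.08298 = 0.10359 s.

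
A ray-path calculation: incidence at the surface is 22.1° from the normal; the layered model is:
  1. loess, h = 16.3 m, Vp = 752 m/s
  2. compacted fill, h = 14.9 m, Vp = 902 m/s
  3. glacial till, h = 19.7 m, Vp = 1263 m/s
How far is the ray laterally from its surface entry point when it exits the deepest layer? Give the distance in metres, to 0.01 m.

30.21 m

Apply Snell's law at each interface; in layer i the horizontal offset is hᵢ·tan θᵢ.
Layer 1: θ = 22.10°; offset = 16.3·tan 22.10° = 6.6187 m.
Layer 2: sin θ = 902·sin 22.1°/752 = 0.4513, θ = 26.83°; offset = 14.9·tan 26.83° = 7.5347 m.
Layer 3: sin θ = 1263·sin 22.1°/752 = 0.6319, θ = 39.19°; offset = 19.7·tan 39.19° = 16.0605 m.
Total horizontal offset = 30.2139 m.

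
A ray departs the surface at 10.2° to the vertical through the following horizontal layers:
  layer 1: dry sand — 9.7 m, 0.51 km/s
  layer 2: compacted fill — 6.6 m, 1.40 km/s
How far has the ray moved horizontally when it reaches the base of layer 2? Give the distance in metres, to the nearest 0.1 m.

5.4 m

p = sin θ₁/V₁ = sin 10.2°/0.51 = 3.4722e-01 s/km is conserved through the stack.
Layer 1: θ = 10.20°; offset = 9.7·tan 10.20° = 1.745 m.
Layer 2: sin θ = p·1.40 = 0.4861 → θ = 29.09°; offset = 6.6·tan 29.09° = 3.671 m.
Total horizontal offset = 5.417 m.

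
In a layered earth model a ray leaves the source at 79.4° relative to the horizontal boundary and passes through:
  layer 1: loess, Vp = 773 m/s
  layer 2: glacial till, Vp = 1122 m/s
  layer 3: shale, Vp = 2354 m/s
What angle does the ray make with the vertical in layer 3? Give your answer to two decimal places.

34.07°

From the normal: θ₁ = 90° − 79.4° = 10.6°.
Snell's law across each interface conserves sin θ / V, so sin θ_3 = V_3·sin θ₁/V₁.
sin θ_3 = 2354 × sin 10.6° / 773 = 0.5602.
θ_3 = 34.07° from the vertical.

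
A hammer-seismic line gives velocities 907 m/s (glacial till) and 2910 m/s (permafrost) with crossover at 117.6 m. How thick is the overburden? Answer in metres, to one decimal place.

x_cross = 2h·√((V₂+V₁)/(V₂−V₁)) → h = x_cross / (2·√((V₂+V₁)/(V₂−V₁))).
√((V₂+V₁)/(V₂−V₁)) = √((2910+907)/(2910−907)) = 1.3804.
h = 117.6 / (2·1.3804) = 42.59 m.

42.6 m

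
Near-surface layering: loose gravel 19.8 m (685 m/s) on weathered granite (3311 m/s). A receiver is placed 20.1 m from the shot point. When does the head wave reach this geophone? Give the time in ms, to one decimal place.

θ_c = arcsin(V₁/V₂) = arcsin(685/3311) = 11.94°, cos θ_c = 0.9784.
Intercept time tᵢ = 2h cos θ_c / V₁ = 2·19.8·0.9784/685 = 0.05656 s.
t = x/V₂ + tᵢ = 20.1/3311 + 0.05656 = 0.06263 s.

62.6 ms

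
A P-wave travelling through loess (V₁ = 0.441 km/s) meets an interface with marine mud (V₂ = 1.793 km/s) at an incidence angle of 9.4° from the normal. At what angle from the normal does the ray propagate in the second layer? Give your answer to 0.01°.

Snell's law: sin θ₂ = (V₂/V₁)·sin θ₁ = (1.793/0.441)·sin 9.4° = 0.6640.
θ₂ = sin⁻¹(0.6640) = 41.61° (from vertical).

41.61°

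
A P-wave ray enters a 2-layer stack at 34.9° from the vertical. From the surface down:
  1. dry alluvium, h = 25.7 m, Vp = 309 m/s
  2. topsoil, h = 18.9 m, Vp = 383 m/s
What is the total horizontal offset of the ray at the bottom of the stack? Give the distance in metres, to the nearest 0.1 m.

Apply Snell's law at each interface; in layer i the horizontal offset is hᵢ·tan θᵢ.
Layer 1: θ = 34.90°; offset = 25.7·tan 34.90° = 17.929 m.
Layer 2: sin θ = 383·sin 34.9°/309 = 0.7092, θ = 45.17°; offset = 18.9·tan 45.17° = 19.010 m.
Total horizontal offset = 36.939 m.

36.9 m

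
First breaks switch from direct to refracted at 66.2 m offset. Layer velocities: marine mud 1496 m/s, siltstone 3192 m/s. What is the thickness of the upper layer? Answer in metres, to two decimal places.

19.91 m

h = (x_cross/2)·√((V₂−V₁)/(V₂+V₁)).
(V₂−V₁)/(V₂+V₁) = (3192−1496)/(3192+1496) = 0.3618; √ = 0.6015.
h = (66.2/2)·0.6015 = 19.91 m.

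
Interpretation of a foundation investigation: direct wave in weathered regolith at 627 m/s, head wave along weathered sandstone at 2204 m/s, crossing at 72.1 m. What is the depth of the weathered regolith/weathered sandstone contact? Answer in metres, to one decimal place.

h = (x_cross/2)·√((V₂−V₁)/(V₂+V₁)).
(V₂−V₁)/(V₂+V₁) = (2204−627)/(2204+627) = 0.5570; √ = 0.7464.
h = (72.1/2)·0.7464 = 26.91 m.

26.9 m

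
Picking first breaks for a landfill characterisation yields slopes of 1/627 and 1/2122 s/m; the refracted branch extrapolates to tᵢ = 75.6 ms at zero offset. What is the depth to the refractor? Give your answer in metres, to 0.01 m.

24.81 m

h = tᵢ·V₁·V₂ / (2·√(V₂²−V₁²)).
√(V₂²−V₁²) = √(2122² − 627²) = 2027.3 m/s.
h = 0.0756 s × 627 × 2122 / (2 × 2027.3) = 24.81 m.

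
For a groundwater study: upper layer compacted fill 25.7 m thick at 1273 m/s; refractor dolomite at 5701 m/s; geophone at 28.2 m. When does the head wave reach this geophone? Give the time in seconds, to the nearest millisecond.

0.044 s

θ_c = arcsin(V₁/V₂) = arcsin(1273/5701) = 12.90°, cos θ_c = 0.9748.
Intercept time tᵢ = 2h cos θ_c / V₁ = 2·25.7·0.9748/1273 = 0.03936 s.
t = x/V₂ + tᵢ = 28.2/5701 + 0.03936 = 0.04430 s.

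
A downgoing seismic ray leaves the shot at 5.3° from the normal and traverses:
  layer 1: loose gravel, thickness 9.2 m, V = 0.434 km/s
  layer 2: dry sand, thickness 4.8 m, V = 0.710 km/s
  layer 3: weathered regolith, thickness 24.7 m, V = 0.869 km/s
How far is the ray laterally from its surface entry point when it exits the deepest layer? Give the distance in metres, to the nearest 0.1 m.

Ray parameter p = sin 5.3° / 0.434 km/s = 2.1284e-01 s/km.
Layer 1: θ = 5.30°; offset = 9.2·tan 5.30° = 0.853 m.
Layer 2: sin θ = p·0.710 = 0.1511 → θ = 8.69°; offset = 4.8·tan 8.69° = 0.734 m.
Layer 3: sin θ = p·0.869 = 0.1850 → θ = 10.66°; offset = 24.7·tan 10.66° = 4.649 m.
Total horizontal offset = 6.236 m.

6.2 m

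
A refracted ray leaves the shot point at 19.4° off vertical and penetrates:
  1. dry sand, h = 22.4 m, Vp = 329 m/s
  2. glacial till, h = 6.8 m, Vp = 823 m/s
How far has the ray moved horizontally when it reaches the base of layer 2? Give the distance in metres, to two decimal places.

Ray parameter p = sin 19.4° / 329 m/s = 1.0096e-03 s/m.
Layer 1: θ = 19.40°; offset = 22.4·tan 19.40° = 7.8883 m.
Layer 2: sin θ = p·823 = 0.8309 → θ = 56.19°; offset = 6.8·tan 56.19° = 10.1547 m.
Σ offsets = 18.0430 m.

18.04 m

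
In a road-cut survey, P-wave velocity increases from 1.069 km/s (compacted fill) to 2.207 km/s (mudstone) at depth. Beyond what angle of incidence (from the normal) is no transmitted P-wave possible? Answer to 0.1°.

At critical incidence the refracted ray runs along the interface (θ₂ = 90°), so sin θ_c = V₁/V₂.
θ_c = arcsin(1.069/2.207) = arcsin 0.4844 = 28.97°.

29.0°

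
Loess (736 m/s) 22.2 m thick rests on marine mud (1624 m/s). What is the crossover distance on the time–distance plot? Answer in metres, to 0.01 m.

72.38 m

θ_c = arcsin(736/1624) = 26.95°, so cos θ_c = 0.8914 and tᵢ = 2h cos θ_c/V₁ = 0.0538 s.
At crossover x/V₁ = x/V₂ + tᵢ ⇒ x = tᵢ/(1/V₁ − 1/V₂) = 0.05378/(1.3587e-03 − 6.1576e-04) = 72.38 m.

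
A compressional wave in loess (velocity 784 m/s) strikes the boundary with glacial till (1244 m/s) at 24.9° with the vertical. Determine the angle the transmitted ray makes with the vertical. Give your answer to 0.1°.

41.9°

Snell's law: sin θ₂ = (V₂/V₁)·sin θ₁ = (1244/784)·sin 24.9° = 0.6681.
θ₂ = sin⁻¹(0.6681) = 41.92° (from vertical).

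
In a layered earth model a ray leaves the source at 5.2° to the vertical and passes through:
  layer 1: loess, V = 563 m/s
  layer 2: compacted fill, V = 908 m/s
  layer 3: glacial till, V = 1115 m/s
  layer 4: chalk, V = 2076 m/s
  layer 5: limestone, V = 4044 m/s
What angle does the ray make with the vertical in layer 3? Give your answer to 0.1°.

Ray parameter p = sin 5.2° / 563 = 1.6098e-04 s/m.
sin θ_3 = p·V_3 = 1.6098e-04 × 1115 = 0.1795.
θ_3 = arcsin 0.1795 = 10.34°.

10.3°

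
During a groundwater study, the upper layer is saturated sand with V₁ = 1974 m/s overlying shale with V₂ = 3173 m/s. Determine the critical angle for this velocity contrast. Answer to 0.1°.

38.5°

Critical incidence: sin θ_c = V₁/V₂ = 1974/3173 = 0.6221.
θ_c = arcsin 0.6221 = 38.47°.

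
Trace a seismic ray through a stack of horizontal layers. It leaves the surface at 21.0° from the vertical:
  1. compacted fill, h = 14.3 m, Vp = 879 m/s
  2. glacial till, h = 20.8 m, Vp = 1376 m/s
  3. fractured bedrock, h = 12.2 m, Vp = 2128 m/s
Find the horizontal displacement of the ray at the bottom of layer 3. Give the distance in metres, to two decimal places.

40.87 m

Apply Snell's law at each interface; in layer i the horizontal offset is hᵢ·tan θᵢ.
Layer 1: θ = 21.00°; offset = 14.3·tan 21.00° = 5.4893 m.
Layer 2: sin θ = 1376·sin 21.0°/879 = 0.5610, θ = 34.12°; offset = 20.8·tan 34.12° = 14.0957 m.
Layer 3: sin θ = 2128·sin 21.0°/879 = 0.8676, θ = 60.18°; offset = 12.2·tan 60.18° = 21.2845 m.
Total horizontal offset = 40.8694 m.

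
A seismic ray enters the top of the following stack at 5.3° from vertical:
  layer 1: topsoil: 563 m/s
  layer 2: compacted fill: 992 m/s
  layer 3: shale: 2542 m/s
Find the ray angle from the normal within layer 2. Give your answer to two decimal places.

Ray parameter p = sin 5.3° / 563 = 1.6407e-04 s/m.
sin θ_2 = p·V_2 = 1.6407e-04 × 992 = 0.1628.
θ_2 = arcsin 0.1628 = 9.37°.

9.37°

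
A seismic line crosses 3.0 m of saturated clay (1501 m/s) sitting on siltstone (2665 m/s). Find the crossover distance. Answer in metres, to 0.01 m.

11.35 m

x_cross = 2h·√((V₂+V₁)/(V₂−V₁)).
(V₂+V₁)/(V₂−V₁) = (2665+1501)/(2665−1501) = 3.5790; √ = 1.8918.
x_cross = 2·3.0·1.8918 = 11.35 m.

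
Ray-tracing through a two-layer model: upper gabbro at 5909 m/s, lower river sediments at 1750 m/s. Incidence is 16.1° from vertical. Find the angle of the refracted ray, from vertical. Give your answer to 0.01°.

4.71°

Snell's law: sin θ₂ = (V₂/V₁)·sin θ₁ = (1750/5909)·sin 16.1° = 0.0821.
θ₂ = arcsin 0.0821 = 4.71° from the normal.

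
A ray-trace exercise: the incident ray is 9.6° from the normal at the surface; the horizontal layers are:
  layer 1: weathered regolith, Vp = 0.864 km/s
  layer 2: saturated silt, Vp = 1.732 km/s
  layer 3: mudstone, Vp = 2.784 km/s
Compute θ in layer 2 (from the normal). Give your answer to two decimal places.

Ray parameter p = sin 9.6° / 0.864 = 1.9302e-01 s/km.
sin θ_2 = p·V_2 = 1.9302e-01 × 1.732 = 0.3343.
θ_2 = arcsin 0.3343 = 19.53°.

19.53°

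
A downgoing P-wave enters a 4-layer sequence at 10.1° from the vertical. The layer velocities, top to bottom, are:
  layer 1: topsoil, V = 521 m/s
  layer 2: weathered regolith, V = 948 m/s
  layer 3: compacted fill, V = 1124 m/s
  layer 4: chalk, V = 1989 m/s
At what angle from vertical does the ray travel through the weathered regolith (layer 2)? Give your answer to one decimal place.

Snell's law across each interface conserves sin θ / V, so sin θ_2 = V_2·sin θ₁/V₁.
sin θ_2 = 948 × sin 10.1° / 521 = 0.3191.
θ_2 = 18.61° from the vertical.

18.6°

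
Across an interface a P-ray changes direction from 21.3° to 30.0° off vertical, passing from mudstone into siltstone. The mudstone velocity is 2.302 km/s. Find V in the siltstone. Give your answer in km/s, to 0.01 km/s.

3.17 km/s

sin 21.3° = 0.3633; sin 30.0° = 0.5000.
V₂ = V₁·(sin θ₂/sin θ₁) = 2.302·(0.5000/0.3633) = 3.17 km/s.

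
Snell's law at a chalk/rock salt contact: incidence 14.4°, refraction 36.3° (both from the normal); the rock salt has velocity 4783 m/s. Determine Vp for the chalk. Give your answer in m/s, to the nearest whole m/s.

2009 m/s

Snell's law: sin 14.4°/V₁ = sin 36.3°/V₂.
V₁ = V₂·sin 14.4°/sin 36.3° = 4783 × 0.4201 = 2009.22 m/s.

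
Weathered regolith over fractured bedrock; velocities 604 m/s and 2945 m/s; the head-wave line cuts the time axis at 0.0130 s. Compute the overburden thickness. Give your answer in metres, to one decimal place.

4.0 m

θ_c = arcsin(604/2945) = 11.83°; cos θ_c = 0.9787.
tᵢ = 2h cos θ_c/V₁ ⇒ h = tᵢ·V₁/(2 cos θ_c) = 0.013·604/(2·0.9787) = 4.01 m.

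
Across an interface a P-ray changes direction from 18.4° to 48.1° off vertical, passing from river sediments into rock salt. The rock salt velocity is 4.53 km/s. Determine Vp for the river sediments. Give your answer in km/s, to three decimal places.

1.921 km/s

Snell's law: sin 18.4°/V₁ = sin 48.1°/V₂.
V₁ = V₂·sin 18.4°/sin 48.1° = 4.53 × 0.4241 = 1.921 km/s.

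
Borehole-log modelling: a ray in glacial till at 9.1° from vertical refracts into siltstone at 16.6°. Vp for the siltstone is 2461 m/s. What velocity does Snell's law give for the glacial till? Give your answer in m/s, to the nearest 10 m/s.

1360 m/s

sin 9.1° = 0.1582; sin 16.6° = 0.2857.
V₁ = V₂·(sin θ₁/sin θ₂) = 2461·(0.1582/0.2857) = 1362.42 m/s.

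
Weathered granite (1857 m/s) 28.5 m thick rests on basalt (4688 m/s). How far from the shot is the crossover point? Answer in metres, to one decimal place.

86.7 m

x_cross = 2h·√((V₂+V₁)/(V₂−V₁)).
(V₂+V₁)/(V₂−V₁) = (4688+1857)/(4688−1857) = 2.3119; √ = 1.5205.
x_cross = 2·28.5·1.5205 = 86.67 m.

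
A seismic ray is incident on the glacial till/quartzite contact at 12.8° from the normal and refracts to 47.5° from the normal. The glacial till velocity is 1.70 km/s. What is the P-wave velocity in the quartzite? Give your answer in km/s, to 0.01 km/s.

5.66 km/s

Snell's law: sin 12.8°/V₁ = sin 47.5°/V₂.
V₂ = V₁·sin 47.5°/sin 12.8° = 1.70 × 3.3278 = 5.66 km/s.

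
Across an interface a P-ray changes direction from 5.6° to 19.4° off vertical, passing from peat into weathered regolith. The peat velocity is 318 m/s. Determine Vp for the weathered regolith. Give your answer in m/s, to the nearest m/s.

1082 m/s

Snell's law: sin 5.6°/V₁ = sin 19.4°/V₂.
V₂ = V₁·sin 19.4°/sin 5.6° = 318 × 3.4039 = 1082.44 m/s.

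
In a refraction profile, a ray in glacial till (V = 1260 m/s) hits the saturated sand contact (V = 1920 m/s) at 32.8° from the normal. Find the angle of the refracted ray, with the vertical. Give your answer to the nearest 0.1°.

55.6°

sin θ₁/V₁ = sin θ₂/V₂ ⇒ sin θ₂ = 1920·sin 32.8°/1260 = 1920·0.5417/1260 = 0.8255.
θ₂ = arcsin 0.8255 = 55.64° from the normal.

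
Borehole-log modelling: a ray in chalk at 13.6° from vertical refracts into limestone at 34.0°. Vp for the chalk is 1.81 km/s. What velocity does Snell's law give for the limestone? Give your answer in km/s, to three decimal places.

Snell's law: sin 13.6°/V₁ = sin 34.0°/V₂.
V₂ = V₁·sin 34.0°/sin 13.6° = 1.81 × 2.3781 = 4.304 km/s.

4.304 km/s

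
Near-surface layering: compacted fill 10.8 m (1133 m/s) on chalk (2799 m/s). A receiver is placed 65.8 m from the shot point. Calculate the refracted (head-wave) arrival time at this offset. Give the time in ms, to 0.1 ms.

40.9 ms

θ_c = arcsin(V₁/V₂) = arcsin(1133/2799) = 23.88°, cos θ_c = 0.9144.
Intercept time tᵢ = 2h cos θ_c / V₁ = 2·10.8·0.9144/1133 = 0.01743 s.
t = x/V₂ + tᵢ = 65.8/2799 + 0.01743 = 0.04094 s.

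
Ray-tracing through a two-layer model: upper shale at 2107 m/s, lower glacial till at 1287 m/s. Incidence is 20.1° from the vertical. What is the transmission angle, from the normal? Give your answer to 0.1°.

12.1°

Snell's law: sin θ₂ = (V₂/V₁)·sin θ₁ = (1287/2107)·sin 20.1° = 0.2099.
θ₂ = sin⁻¹(0.2099) = 12.12° (from vertical).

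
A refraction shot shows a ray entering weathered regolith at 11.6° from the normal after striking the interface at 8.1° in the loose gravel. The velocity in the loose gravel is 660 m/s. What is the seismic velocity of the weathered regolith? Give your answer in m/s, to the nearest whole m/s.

942 m/s

sin 8.1° = 0.1409; sin 11.6° = 0.2011.
V₂ = V₁·(sin θ₂/sin θ₁) = 660·(0.2011/0.1409) = 941.88 m/s.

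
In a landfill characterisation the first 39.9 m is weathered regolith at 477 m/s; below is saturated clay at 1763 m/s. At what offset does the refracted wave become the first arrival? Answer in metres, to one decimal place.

x_cross = 2h·√((V₂+V₁)/(V₂−V₁)).
(V₂+V₁)/(V₂−V₁) = (1763+477)/(1763−477) = 1.7418; √ = 1.3198.
x_cross = 2·39.9·1.3198 = 105.32 m.

105.3 m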